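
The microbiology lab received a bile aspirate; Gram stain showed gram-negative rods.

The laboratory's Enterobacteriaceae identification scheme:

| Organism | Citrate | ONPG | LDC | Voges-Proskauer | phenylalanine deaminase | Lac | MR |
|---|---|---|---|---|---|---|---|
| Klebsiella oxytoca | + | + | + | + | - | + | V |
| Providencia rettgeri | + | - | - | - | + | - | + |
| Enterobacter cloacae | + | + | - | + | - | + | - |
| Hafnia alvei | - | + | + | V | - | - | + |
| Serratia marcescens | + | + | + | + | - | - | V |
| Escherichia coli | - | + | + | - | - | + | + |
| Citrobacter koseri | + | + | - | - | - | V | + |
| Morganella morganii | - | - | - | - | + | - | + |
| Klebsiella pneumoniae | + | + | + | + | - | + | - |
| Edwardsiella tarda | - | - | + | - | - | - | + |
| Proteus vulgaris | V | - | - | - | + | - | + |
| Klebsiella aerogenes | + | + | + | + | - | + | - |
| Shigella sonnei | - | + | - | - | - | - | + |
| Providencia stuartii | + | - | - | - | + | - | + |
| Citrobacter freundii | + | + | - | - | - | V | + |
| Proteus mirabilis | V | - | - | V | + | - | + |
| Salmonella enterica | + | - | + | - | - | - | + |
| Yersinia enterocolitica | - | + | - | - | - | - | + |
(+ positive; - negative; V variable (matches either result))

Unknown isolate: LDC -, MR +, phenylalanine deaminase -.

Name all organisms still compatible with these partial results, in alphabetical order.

Citrobacter freundii, Citrobacter koseri, Shigella sonnei, Yersinia enterocolitica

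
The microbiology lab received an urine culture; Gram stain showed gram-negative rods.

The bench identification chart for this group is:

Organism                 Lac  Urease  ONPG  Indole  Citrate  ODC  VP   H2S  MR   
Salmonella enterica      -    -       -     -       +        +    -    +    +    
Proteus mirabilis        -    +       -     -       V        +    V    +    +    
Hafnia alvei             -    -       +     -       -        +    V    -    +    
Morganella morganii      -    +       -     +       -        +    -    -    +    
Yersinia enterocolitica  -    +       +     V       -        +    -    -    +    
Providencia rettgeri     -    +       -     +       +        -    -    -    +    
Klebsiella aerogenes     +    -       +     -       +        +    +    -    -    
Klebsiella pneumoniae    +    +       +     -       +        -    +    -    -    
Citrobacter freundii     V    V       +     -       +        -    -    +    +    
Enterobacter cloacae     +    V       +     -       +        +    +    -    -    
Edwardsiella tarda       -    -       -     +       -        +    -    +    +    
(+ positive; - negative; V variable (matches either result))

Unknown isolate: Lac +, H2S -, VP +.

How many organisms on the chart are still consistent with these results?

Lac +: excludes 7 organisms — 4 left.
H2S -: excludes Citrobacter freundii — 3 left.
VP +: all 3 remaining candidates are consistent.
Still consistent: Enterobacter cloacae, Klebsiella aerogenes, Klebsiella pneumoniae.

3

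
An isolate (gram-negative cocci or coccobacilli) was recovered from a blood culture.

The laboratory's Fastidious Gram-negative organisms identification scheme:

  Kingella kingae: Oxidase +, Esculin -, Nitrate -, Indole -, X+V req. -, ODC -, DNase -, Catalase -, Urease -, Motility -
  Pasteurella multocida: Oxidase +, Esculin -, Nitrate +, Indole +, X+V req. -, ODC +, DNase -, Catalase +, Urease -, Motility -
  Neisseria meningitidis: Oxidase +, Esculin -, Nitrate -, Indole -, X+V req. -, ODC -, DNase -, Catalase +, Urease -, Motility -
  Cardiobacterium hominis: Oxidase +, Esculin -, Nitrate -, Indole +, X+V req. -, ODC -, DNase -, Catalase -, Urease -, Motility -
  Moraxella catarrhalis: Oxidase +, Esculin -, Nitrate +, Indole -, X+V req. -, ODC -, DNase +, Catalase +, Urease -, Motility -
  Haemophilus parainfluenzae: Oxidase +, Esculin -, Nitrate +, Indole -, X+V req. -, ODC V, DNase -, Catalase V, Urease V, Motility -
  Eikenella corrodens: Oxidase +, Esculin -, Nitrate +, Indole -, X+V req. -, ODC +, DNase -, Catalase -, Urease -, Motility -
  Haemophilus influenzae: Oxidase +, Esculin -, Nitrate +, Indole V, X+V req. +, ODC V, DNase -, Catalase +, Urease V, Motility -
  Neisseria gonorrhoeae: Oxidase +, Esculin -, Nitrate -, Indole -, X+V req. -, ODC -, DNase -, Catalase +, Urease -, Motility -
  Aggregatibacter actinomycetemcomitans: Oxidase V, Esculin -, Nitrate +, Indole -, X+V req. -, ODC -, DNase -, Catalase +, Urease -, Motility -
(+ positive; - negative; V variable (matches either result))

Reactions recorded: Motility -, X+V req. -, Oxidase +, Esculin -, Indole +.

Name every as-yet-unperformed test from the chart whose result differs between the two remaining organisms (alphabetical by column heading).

Catalase, Nitrate, ODC

X+V req. -: excludes Haemophilus influenzae — 9 left.
Motility -: all 9 remaining candidates are consistent.
Esculin -: all 9 remaining candidates are consistent.
Oxidase +: all 9 remaining candidates are consistent.
Indole +: excludes 7 organisms — 2 left.
Two candidates remain: Cardiobacterium hominis and Pasteurella multocida.
  Nitrate: Cardiobacterium hominis -, Pasteurella multocida + — discriminates.
  ODC: Cardiobacterium hominis -, Pasteurella multocida + — discriminates.
  DNase: - vs - — same for both, does not separate.
  Catalase: Cardiobacterium hominis -, Pasteurella multocida + — discriminates.
  Urease: - vs - — same for both, does not separate.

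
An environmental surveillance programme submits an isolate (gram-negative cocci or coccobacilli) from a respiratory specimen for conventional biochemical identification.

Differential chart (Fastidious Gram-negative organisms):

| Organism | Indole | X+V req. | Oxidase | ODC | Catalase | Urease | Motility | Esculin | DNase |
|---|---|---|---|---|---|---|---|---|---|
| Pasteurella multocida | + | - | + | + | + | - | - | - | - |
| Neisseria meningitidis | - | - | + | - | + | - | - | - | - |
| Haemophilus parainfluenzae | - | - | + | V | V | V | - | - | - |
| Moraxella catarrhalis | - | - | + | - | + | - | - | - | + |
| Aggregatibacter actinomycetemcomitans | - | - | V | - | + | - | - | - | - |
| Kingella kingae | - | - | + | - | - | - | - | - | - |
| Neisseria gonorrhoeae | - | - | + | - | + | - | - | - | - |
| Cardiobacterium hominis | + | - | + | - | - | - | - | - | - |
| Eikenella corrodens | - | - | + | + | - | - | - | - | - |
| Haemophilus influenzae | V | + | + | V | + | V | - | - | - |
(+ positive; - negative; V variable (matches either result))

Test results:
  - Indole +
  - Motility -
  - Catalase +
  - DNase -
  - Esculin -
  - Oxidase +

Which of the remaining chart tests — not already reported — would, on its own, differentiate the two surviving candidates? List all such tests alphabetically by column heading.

X+V req.

Catalase +: excludes Kingella kingae, Cardiobacterium hominis, Eikenella corrodens — 7 left.
DNase -: excludes Moraxella catarrhalis — 6 left.
Esculin -: all 6 remaining candidates are consistent.
Oxidase +: all 6 remaining candidates are consistent.
Motility -: all 6 remaining candidates are consistent.
Indole +: excludes Neisseria meningitidis, Haemophilus parainfluenzae, Aggregatibacter actinomycetemcomitans, Neisseria gonorrhoeae — 2 left.
Two candidates remain: Haemophilus influenzae and Pasteurella multocida.
  X+V req.: Haemophilus influenzae +, Pasteurella multocida - — discriminates.
  ODC: V vs + — variable for at least one, does not separate.
  Urease: V vs - — variable for at least one, does not separate.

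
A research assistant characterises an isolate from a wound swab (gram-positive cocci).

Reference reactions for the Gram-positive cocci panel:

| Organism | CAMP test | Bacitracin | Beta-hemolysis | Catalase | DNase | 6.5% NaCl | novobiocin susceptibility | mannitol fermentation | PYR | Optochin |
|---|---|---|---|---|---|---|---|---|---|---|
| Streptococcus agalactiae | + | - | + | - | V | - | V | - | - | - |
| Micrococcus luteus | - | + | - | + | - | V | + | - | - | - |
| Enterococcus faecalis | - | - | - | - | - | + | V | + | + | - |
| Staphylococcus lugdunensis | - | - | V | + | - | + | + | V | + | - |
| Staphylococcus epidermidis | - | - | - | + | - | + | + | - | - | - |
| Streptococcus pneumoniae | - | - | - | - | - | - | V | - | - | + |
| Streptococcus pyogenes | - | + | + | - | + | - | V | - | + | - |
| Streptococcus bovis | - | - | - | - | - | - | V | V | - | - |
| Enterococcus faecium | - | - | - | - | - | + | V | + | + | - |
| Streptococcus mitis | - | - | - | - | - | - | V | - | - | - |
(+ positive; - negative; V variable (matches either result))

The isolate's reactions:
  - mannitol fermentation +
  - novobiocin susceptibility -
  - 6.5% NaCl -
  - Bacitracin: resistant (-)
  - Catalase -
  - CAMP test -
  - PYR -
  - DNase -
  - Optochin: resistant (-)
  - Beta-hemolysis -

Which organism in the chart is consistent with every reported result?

Streptococcus bovis

Bacitracin -: excludes Micrococcus luteus, Streptococcus pyogenes — 8 left.
CAMP test -: excludes Streptococcus agalactiae — 7 left.
PYR -: excludes Enterococcus faecalis, Staphylococcus lugdunensis, Enterococcus faecium — 4 left.
6.5% NaCl -: excludes Staphylococcus epidermidis — 3 left.
novobiocin susceptibility -: all 3 remaining candidates are consistent.
DNase -: all 3 remaining candidates are consistent.
mannitol fermentation +: excludes Streptococcus pneumoniae, Streptococcus mitis — 1 left.
Catalase -: the one remaining candidate is consistent.
Optochin -: the one remaining candidate is consistent.
Beta-hemolysis -: the one remaining candidate is consistent.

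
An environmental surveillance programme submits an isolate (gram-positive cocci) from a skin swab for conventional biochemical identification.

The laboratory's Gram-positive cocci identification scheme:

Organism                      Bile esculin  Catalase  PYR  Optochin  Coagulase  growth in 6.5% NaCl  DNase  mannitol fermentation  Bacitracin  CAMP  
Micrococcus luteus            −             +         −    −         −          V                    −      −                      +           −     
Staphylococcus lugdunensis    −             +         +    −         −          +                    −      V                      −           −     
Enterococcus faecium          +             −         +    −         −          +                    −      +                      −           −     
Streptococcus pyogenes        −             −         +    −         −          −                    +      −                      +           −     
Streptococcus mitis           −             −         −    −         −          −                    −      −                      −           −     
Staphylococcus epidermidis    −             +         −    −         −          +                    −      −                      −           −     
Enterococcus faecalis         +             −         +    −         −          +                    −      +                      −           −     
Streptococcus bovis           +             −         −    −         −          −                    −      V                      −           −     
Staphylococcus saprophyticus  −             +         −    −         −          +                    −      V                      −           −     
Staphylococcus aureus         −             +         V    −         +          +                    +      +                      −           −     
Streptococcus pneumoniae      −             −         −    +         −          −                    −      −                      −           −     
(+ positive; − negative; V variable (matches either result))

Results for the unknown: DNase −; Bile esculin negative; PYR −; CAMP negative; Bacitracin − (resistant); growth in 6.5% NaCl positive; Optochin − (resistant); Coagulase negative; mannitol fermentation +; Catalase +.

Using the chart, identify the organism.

Staphylococcus saprophyticus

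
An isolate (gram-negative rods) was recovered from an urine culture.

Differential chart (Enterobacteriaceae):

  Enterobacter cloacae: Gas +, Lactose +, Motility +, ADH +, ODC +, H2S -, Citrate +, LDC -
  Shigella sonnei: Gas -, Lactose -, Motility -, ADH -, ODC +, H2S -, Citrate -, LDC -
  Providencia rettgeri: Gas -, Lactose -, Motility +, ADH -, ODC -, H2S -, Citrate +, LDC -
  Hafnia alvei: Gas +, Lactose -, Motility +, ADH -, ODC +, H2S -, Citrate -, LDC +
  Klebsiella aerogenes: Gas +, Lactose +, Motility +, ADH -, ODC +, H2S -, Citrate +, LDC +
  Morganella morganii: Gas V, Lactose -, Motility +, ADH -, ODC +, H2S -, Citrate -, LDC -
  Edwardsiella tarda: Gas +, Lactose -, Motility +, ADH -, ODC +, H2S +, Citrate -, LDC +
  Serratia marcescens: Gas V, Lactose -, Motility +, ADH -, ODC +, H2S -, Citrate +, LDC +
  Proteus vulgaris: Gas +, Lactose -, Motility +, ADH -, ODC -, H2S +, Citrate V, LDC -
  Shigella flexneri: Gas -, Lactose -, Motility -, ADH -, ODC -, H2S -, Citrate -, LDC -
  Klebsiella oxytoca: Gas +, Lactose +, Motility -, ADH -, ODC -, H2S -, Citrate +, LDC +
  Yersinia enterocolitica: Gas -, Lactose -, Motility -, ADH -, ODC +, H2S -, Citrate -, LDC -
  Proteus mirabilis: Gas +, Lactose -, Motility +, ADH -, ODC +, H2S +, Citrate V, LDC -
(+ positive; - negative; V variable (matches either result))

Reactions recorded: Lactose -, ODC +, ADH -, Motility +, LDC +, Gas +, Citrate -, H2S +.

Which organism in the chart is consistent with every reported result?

Citrate -: excludes 5 organisms — 8 left.
ODC +: excludes Proteus vulgaris, Shigella flexneri — 6 left.
ADH -: all 6 remaining candidates are consistent.
Gas +: excludes Shigella sonnei, Yersinia enterocolitica — 4 left.
LDC +: excludes Morganella morganii, Proteus mirabilis — 2 left.
Lactose -: all 2 remaining candidates are consistent.
H2S +: excludes Hafnia alvei — 1 left.
Motility +: the one remaining candidate is consistent.

Edwardsiella tarda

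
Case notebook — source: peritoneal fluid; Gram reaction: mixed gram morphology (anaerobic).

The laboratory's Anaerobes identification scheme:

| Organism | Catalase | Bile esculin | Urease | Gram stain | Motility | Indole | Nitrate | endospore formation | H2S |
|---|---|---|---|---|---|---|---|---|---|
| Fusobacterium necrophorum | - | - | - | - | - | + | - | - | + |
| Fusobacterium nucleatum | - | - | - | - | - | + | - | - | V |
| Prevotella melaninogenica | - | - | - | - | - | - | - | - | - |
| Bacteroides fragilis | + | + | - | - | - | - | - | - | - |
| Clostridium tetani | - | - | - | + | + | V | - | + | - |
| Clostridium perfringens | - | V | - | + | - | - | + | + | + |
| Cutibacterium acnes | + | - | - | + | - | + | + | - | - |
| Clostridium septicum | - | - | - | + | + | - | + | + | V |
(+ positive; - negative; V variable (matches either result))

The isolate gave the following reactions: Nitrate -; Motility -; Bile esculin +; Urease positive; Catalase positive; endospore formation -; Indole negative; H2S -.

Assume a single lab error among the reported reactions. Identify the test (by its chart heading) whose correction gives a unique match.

As reported, no row in the chart matches all 8 reactions.
Reversing Indole → still no organism matches.
Reversing Bile esculin → still no organism matches.
Reversing Nitrate → still no organism matches.
Reversing Urease (to -) → unique match: Bacteroides fragilis.
Reversing H2S → still no organism matches.
Reversing Motility → still no organism matches.
Reversing Catalase → still no organism matches.
Reversing endospore formation → still no organism matches.

Urease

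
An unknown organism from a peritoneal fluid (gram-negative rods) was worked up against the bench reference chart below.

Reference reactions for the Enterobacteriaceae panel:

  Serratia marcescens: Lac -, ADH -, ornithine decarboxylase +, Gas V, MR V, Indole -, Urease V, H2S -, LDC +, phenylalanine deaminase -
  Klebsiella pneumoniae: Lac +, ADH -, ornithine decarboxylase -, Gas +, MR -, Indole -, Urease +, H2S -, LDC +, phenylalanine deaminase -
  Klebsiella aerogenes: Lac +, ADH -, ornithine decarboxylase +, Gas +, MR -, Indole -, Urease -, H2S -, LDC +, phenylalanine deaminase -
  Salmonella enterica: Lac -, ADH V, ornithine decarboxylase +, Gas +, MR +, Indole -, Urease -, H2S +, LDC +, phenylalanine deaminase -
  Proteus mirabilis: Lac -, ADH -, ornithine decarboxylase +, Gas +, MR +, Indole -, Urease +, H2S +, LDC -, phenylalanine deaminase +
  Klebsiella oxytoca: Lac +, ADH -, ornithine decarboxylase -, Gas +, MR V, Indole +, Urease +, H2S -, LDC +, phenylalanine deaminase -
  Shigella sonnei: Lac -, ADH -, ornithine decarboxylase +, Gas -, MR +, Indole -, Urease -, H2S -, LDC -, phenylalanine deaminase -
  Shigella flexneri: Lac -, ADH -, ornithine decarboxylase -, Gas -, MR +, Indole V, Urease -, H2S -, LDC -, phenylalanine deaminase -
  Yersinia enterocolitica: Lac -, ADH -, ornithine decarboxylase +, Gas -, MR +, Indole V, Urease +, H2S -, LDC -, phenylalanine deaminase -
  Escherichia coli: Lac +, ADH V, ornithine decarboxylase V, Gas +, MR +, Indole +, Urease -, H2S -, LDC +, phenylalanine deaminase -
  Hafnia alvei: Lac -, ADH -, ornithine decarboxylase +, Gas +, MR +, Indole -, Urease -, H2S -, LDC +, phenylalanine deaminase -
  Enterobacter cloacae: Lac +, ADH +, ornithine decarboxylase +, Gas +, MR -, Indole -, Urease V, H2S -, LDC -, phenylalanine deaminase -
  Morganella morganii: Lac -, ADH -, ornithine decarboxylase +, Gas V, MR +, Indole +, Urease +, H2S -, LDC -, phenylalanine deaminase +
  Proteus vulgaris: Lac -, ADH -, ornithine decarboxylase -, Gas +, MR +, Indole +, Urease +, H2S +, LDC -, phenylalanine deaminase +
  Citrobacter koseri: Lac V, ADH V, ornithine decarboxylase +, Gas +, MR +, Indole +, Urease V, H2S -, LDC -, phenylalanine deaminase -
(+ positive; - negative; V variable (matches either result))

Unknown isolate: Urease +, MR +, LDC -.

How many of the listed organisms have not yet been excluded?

Urease +: excludes 6 organisms — 9 left.
LDC -: excludes Serratia marcescens, Klebsiella pneumoniae, Klebsiella oxytoca — 6 left.
MR +: excludes Enterobacter cloacae — 5 left.
Still consistent: Citrobacter koseri, Morganella morganii, Proteus mirabilis, Proteus vulgaris, Yersinia enterocolitica.

5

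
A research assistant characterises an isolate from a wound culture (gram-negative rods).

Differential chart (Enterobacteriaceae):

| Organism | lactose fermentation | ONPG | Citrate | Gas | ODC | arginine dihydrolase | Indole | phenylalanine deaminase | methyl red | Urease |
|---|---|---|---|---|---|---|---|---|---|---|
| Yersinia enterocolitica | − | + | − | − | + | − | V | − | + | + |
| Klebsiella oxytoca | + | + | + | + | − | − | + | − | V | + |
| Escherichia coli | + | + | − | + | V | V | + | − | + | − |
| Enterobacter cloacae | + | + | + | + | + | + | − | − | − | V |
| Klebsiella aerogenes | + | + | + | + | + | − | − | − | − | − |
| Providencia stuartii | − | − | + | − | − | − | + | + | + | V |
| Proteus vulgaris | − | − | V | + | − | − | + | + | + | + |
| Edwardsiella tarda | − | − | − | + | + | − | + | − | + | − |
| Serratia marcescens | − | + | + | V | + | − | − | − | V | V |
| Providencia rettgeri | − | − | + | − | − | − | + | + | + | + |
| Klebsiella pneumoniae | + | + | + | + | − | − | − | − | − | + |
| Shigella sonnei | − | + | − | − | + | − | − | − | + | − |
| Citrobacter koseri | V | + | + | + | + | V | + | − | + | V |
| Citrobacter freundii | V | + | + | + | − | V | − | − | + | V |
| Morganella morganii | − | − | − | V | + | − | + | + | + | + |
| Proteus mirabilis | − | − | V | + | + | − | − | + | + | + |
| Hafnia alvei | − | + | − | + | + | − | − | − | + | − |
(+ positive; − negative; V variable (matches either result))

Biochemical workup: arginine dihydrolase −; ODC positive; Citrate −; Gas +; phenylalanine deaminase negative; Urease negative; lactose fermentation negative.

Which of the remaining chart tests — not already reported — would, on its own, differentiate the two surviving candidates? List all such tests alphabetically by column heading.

Citrate −: excludes 9 organisms — 8 left.
Urease −: excludes Yersinia enterocolitica, Proteus vulgaris, Morganella morganii, Proteus mirabilis — 4 left.
phenylalanine deaminase −: all 4 remaining candidates are consistent.
arginine dihydrolase −: all 4 remaining candidates are consistent.
lactose fermentation −: excludes Escherichia coli — 3 left.
ODC +: all 3 remaining candidates are consistent.
Gas +: excludes Shigella sonnei — 2 left.
Two candidates remain: Edwardsiella tarda and Hafnia alvei.
  ONPG: Edwardsiella tarda −, Hafnia alvei + — discriminates.
  Indole: Edwardsiella tarda +, Hafnia alvei − — discriminates.
  methyl red: + vs + — same for both, does not separate.

Indole, ONPG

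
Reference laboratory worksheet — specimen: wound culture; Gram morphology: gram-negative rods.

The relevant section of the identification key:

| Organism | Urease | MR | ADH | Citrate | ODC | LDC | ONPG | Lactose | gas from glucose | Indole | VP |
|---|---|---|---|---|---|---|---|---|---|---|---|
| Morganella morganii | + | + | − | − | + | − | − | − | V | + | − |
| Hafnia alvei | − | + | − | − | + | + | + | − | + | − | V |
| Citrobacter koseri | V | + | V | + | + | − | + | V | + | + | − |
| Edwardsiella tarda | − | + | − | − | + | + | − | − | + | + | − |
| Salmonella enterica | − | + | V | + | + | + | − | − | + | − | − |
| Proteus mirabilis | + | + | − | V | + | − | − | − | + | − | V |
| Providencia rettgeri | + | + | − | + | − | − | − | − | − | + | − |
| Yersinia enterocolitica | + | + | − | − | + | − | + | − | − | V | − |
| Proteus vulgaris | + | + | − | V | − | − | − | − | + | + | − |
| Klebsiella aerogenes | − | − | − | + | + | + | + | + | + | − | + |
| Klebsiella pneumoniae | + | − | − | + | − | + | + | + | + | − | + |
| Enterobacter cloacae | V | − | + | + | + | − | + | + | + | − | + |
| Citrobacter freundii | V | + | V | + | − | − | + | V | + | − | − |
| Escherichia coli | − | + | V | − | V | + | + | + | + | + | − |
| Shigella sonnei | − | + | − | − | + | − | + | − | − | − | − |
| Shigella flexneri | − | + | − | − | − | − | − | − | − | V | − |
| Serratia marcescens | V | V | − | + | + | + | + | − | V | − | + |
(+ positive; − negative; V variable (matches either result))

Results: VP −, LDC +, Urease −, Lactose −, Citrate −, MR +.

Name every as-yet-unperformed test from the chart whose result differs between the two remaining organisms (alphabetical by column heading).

Indole, ONPG

Urease −: excludes 6 organisms — 11 left.
VP −: excludes Klebsiella aerogenes, Enterobacter cloacae, Serratia marcescens — 8 left.
LDC +: excludes Citrobacter koseri, Citrobacter freundii, Shigella sonnei, Shigella flexneri — 4 left.
Citrate −: excludes Salmonella enterica — 3 left.
MR +: all 3 remaining candidates are consistent.
Lactose −: excludes Escherichia coli — 2 left.
Two candidates remain: Edwardsiella tarda and Hafnia alvei.
  ADH: − vs − — same for both, does not separate.
  ODC: + vs + — same for both, does not separate.
  ONPG: Edwardsiella tarda −, Hafnia alvei + — discriminates.
  gas from glucose: + vs + — same for both, does not separate.
  Indole: Edwardsiella tarda +, Hafnia alvei − — discriminates.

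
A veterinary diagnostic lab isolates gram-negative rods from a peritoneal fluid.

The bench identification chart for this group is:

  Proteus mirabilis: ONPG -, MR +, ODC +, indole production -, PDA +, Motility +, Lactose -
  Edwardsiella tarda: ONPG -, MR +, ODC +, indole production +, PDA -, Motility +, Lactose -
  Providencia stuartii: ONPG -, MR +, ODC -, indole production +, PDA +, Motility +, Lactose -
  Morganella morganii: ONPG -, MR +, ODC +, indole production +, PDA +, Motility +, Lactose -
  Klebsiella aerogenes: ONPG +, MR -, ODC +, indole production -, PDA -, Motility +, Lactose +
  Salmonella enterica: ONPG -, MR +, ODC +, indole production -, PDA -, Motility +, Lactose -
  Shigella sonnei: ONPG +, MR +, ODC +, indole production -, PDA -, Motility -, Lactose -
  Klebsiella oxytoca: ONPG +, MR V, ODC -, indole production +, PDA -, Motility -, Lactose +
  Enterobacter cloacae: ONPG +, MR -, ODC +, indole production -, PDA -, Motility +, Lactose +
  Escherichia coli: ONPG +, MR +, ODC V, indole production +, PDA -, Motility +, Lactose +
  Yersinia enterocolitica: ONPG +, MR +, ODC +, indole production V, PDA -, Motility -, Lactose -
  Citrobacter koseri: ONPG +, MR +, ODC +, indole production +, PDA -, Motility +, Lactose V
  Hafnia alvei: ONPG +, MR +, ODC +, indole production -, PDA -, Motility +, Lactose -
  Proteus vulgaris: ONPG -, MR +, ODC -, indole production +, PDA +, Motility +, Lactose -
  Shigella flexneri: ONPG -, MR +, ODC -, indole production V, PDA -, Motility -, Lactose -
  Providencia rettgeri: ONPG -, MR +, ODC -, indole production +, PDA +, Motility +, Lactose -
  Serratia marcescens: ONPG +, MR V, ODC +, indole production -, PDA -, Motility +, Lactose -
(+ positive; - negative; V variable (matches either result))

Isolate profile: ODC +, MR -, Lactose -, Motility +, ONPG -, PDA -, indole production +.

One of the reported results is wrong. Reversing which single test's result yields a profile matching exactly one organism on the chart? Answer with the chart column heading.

MR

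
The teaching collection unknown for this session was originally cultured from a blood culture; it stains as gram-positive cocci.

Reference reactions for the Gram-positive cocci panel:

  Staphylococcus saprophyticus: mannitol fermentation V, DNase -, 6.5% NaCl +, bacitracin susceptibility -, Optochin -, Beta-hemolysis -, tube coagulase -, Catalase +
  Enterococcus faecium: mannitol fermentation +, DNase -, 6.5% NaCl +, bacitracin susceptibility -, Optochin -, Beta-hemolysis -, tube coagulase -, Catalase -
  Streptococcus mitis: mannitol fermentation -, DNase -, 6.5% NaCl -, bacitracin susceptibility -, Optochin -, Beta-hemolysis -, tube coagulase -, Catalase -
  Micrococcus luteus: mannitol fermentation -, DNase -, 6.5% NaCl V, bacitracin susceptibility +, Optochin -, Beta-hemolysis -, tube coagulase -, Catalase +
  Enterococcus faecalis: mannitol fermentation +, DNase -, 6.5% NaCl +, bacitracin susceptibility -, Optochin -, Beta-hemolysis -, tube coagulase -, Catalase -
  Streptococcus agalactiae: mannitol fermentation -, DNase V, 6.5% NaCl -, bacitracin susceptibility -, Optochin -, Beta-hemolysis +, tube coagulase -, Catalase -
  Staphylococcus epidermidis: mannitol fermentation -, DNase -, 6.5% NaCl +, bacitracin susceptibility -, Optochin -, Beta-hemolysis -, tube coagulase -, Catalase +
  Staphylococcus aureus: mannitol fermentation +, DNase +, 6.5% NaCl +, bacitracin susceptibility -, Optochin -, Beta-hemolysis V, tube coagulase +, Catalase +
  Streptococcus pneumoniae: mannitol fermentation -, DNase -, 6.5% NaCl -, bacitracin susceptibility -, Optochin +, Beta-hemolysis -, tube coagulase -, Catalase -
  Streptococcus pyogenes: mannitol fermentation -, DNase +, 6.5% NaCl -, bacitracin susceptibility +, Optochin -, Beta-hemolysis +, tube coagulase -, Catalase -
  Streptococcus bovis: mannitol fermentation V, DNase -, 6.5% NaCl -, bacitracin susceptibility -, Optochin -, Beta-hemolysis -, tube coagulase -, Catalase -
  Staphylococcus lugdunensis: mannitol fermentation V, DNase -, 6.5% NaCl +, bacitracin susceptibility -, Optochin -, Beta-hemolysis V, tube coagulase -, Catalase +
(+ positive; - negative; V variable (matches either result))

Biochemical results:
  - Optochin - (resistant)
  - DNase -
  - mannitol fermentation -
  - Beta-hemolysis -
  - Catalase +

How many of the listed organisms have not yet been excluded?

Beta-hemolysis -: excludes Streptococcus agalactiae, Streptococcus pyogenes — 10 left.
mannitol fermentation -: excludes Enterococcus faecium, Enterococcus faecalis, Staphylococcus aureus — 7 left.
Optochin -: excludes Streptococcus pneumoniae — 6 left.
DNase -: all 6 remaining candidates are consistent.
Catalase +: excludes Streptococcus mitis, Streptococcus bovis — 4 left.
Still consistent: Micrococcus luteus, Staphylococcus epidermidis, Staphylococcus lugdunensis, Staphylococcus saprophyticus.

4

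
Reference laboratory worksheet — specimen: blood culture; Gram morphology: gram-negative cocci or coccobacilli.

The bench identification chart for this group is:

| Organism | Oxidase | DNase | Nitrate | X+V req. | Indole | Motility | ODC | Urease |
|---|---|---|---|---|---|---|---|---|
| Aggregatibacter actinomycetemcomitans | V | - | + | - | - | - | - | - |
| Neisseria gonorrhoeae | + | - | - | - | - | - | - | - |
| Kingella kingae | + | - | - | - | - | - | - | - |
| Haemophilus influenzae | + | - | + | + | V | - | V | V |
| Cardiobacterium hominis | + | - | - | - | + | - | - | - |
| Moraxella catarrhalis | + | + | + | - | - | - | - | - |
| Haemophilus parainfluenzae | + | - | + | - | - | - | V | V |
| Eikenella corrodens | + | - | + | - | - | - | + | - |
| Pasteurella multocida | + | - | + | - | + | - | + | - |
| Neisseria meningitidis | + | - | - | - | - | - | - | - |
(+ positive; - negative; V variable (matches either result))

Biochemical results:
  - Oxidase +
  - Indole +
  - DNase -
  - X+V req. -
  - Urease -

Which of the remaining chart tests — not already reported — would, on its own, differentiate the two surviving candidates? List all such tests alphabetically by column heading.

Nitrate, ODC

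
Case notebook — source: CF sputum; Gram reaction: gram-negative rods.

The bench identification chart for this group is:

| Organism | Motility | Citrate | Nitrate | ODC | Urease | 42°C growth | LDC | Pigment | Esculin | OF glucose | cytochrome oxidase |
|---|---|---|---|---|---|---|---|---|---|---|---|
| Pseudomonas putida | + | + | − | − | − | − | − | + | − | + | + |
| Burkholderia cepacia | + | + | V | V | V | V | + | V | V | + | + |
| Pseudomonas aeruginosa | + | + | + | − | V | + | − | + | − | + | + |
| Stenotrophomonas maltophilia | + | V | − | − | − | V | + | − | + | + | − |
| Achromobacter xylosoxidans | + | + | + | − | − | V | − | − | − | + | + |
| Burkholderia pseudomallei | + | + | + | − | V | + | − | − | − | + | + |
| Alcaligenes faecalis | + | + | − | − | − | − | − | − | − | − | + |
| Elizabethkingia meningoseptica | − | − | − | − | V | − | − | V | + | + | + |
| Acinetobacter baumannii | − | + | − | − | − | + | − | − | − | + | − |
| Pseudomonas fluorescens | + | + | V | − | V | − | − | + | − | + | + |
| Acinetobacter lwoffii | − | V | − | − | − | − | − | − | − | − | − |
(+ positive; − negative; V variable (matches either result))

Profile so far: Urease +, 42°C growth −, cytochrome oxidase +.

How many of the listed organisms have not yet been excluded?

3

42°C growth −: excludes Pseudomonas aeruginosa, Burkholderia pseudomallei, Acinetobacter baumannii — 8 left.
cytochrome oxidase +: excludes Stenotrophomonas maltophilia, Acinetobacter lwoffii — 6 left.
Urease +: excludes Pseudomonas putida, Achromobacter xylosoxidans, Alcaligenes faecalis — 3 left.
Still consistent: Burkholderia cepacia, Elizabethkingia meningoseptica, Pseudomonas fluorescens.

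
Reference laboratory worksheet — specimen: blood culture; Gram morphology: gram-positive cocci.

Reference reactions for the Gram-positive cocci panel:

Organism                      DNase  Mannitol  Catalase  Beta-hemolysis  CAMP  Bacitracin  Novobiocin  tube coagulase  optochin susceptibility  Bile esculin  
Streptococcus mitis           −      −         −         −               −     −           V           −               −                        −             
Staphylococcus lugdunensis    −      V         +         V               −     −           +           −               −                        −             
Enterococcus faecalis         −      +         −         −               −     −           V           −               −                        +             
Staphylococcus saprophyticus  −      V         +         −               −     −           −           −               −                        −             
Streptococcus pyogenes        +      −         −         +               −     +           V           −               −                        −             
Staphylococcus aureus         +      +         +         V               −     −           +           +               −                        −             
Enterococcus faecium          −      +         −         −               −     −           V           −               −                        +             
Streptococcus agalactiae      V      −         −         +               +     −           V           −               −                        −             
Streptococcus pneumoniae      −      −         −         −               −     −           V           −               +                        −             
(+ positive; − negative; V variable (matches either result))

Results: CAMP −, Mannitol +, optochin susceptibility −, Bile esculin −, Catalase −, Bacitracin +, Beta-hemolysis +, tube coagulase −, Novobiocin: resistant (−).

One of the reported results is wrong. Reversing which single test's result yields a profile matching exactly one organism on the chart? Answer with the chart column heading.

Mannitol

As reported, no row in the chart matches all 9 reactions.
Reversing tube coagulase → still no organism matches.
Reversing Mannitol (to −) → unique match: Streptococcus pyogenes.
Reversing optochin susceptibility → still no organism matches.
Reversing Beta-hemolysis → still no organism matches.
Reversing Catalase → still no organism matches.
Reversing Bile esculin → still no organism matches.
Reversing Novobiocin → still no organism matches.
Reversing Bacitracin → still no organism matches.
Reversing CAMP → still no organism matches.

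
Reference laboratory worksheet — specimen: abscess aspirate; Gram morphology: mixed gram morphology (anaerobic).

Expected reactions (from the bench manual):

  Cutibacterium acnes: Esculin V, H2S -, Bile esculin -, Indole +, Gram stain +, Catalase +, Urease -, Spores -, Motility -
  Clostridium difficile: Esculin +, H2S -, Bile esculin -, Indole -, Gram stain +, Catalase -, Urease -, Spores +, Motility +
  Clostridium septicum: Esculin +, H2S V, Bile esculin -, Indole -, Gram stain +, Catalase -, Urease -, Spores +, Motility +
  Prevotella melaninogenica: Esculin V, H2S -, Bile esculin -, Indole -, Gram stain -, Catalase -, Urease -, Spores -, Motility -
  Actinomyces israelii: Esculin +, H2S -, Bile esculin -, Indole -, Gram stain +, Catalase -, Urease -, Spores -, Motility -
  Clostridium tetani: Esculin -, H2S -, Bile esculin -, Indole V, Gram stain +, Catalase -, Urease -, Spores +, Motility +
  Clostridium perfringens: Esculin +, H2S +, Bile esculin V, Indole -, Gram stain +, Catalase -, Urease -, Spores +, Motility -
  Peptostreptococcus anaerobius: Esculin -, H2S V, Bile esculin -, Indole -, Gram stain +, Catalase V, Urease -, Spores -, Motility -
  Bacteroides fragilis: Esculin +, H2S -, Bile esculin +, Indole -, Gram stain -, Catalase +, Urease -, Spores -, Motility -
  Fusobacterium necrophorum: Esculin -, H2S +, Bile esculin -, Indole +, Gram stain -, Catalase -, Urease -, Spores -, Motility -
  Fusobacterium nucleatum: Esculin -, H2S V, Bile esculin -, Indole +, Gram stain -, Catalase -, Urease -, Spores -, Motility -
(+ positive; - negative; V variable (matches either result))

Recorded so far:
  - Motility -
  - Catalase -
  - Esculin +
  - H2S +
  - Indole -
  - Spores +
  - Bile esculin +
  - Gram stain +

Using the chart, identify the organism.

Bile esculin +: excludes 9 organisms — 2 left.
Indole -: all 2 remaining candidates are consistent.
Motility -: all 2 remaining candidates are consistent.
Esculin +: all 2 remaining candidates are consistent.
Gram stain +: excludes Bacteroides fragilis — 1 left.
H2S +: the one remaining candidate is consistent.
Catalase -: the one remaining candidate is consistent.
Spores +: the one remaining candidate is consistent.

Clostridium perfringens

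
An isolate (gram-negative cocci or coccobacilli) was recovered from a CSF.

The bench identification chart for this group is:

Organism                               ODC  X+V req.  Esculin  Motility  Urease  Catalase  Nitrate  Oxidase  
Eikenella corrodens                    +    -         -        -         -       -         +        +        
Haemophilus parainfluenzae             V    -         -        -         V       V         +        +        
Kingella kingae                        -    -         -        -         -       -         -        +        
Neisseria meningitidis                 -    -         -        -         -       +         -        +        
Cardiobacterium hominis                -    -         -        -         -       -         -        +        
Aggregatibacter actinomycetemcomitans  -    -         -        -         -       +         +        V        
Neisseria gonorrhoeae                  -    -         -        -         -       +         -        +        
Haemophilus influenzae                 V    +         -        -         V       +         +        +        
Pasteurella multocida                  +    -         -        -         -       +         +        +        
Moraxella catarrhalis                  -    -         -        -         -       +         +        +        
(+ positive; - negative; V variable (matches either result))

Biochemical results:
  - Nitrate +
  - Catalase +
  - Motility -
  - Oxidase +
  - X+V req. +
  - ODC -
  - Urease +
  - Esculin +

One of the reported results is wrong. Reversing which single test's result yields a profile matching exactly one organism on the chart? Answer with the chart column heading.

As reported, no row in the chart matches all 8 reactions.
Reversing Esculin (to -) → unique match: Haemophilus influenzae.
Reversing Nitrate → still no organism matches.
Reversing Catalase → still no organism matches.
Reversing Oxidase → still no organism matches.
Reversing X+V req. → still no organism matches.
Reversing ODC → still no organism matches.
Reversing Motility → still no organism matches.
Reversing Urease → still no organism matches.

Esculin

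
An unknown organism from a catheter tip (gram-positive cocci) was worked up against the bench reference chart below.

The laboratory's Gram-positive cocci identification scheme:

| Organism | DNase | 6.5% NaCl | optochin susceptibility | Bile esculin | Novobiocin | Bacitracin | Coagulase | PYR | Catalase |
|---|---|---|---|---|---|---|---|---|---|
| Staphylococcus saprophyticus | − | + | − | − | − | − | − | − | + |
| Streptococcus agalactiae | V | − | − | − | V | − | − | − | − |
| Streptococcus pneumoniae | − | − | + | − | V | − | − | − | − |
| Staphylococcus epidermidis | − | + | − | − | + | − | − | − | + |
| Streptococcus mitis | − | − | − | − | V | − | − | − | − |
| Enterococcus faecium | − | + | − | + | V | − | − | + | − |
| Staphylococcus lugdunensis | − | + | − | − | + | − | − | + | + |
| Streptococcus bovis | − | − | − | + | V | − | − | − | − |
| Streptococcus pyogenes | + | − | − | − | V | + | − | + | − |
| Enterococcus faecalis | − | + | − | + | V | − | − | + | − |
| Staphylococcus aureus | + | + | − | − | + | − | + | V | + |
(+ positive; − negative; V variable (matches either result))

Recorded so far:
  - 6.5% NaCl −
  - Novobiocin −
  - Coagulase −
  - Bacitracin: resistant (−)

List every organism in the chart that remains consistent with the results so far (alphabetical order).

Streptococcus agalactiae, Streptococcus bovis, Streptococcus mitis, Streptococcus pneumoniae

Coagulase −: excludes Staphylococcus aureus — 10 left.
Bacitracin −: excludes Streptococcus pyogenes — 9 left.
Novobiocin −: excludes Staphylococcus epidermidis, Staphylococcus lugdunensis — 7 left.
6.5% NaCl −: excludes Staphylococcus saprophyticus, Enterococcus faecium, Enterococcus faecalis — 4 left.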